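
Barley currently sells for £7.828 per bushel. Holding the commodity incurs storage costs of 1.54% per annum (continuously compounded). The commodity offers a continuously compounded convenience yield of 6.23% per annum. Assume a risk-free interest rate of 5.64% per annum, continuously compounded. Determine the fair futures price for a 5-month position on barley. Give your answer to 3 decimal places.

£7.859 per bushel

Net carry = r + u − y = 0.0564 + 0.0154 − 0.0623 = 0.0095
F = S·e^((r+u−y)T) = 7.828 · e^(0.0095 × 5/12) = 7.828 · e^0.003958
= 7.828 × 1.003966 = £7.859 per bushel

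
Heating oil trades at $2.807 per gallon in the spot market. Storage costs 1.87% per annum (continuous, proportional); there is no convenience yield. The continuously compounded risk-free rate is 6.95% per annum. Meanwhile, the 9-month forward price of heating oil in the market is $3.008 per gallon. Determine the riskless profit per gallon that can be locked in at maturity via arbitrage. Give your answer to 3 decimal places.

Fair forward: F* = S·e^(carry·T), with carry = (r + u) = 0.0695 + 0.0187 = 0.0882
F* = 2.807 · e^(0.0882 × 9/12) = 2.807 · e^0.066150 = 2.807 × 1.068387 = $2.9990
Market $3.008 > fair $2.9990: forward overpriced → cash-and-carry (buy spot, short the forward).
At maturity, profit = |F_mkt − F*| = |3.008 − 2.9990| = $0.009 per gallon

$0.009 per gallon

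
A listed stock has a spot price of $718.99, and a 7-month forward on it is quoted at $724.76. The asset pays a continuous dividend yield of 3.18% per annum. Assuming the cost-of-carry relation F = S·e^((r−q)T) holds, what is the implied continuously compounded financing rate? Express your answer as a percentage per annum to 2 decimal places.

From F = S·e^((r−q)T): (r − q) = ln(F/S)/T
ln(724.76/718.99) = ln(1.008025) = 0.007993
(r − q) = 0.007993 / (7/12) = 0.013702
r = ln(F/S)/T + q = 0.013702 + 0.0318 = 0.045502
r = 4.55%

4.55%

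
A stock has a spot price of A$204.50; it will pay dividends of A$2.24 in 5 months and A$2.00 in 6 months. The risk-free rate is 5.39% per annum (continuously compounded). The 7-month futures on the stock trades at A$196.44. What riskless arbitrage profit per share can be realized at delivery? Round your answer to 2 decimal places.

A$10.32 per share

PV(dividends) I = 2.24·e^(−0.0539·5/12) + 2.00·e^(−0.0539·6/12) = 4.1371
Fair futures F* = (S − I)·e^(rT) = (204.50 − 4.1371)·e^0.031442 = 200.3629 × 1.031942 = 206.7629
Market A$196.44 < fair 206.7629: forward underpriced → reverse cash-and-carry (short the stock, invest proceeds at r, pay the dividends, go long the forward).
Profit at T = |F_mkt − F*| = |196.44 − 206.7629| = A$10.32 per share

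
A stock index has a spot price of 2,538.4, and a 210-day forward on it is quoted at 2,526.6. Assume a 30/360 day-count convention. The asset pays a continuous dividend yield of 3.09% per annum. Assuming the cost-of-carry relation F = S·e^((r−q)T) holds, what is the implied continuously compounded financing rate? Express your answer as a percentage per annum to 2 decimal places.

From F = S·e^((r−q)T): (r − q) = ln(F/S)/T
ln(2526.6/2538.4) = ln(0.995351) = -0.004660
(r − q) = -0.004660 / (210/360) = -0.007989
r = ln(F/S)/T + q = -0.007989 + 0.0309 = 0.022911
r = 2.29%

2.29%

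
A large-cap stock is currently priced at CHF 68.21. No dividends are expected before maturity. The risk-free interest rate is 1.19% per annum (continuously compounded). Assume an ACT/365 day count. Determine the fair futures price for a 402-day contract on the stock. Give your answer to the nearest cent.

CHF 69.11

F = S·e^(rT) = 68.21 · e^(0.0119 × 402/365)
= 68.21 · e^0.013106 = 68.21 × 1.013192
F = CHF 69.11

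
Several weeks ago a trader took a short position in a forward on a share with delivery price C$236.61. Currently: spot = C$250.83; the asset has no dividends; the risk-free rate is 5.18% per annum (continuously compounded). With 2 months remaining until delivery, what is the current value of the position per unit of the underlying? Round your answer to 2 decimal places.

Current fair forward for the remaining 2 months: F = S·e^(r·T), r = 0.0518
F = 250.83 · e^(0.0518 × 2/12) = 250.83 × 1.008671 = 253.0049
Value of long forward = (F − K)·e^(−rT) = (253.0049 − 236.61) · e^(−0.0518·2/12)
= 16.3949 × 0.991404 = 16.25
Short position value = −(long value) = -C$16.25

-C$16.25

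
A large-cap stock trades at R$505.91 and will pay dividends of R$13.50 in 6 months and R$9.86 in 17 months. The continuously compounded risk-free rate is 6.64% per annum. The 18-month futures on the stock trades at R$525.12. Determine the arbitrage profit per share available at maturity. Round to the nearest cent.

PV(dividends) I = 13.50·e^(−0.0664·6/12) + 9.86·e^(−0.0664·17/12) = 22.0339
Fair futures F* = (S − I)·e^(rT) = (505.91 − 22.0339)·e^0.099600 = 483.8761 × 1.104729 = 534.5520
Market R$525.12 < fair 534.5520: forward underpriced → reverse cash-and-carry (short the stock, invest proceeds at r, pay the dividends, go long the forward).
Profit at T = |F_mkt − F*| = |525.12 − 534.5520| = R$9.43 per share

R$9.43 per share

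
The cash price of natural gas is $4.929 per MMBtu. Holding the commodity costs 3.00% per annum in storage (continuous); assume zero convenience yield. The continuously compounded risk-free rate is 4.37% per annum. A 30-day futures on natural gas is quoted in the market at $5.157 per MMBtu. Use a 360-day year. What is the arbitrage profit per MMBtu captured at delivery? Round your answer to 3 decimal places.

$0.198 per MMBtu

Fair futures: F* = S·e^(carry·T), with carry = (r + u) = 0.0437 + 0.0300 = 0.0737
F* = 4.929 · e^(0.0737 × 30/360) = 4.929 · e^0.006142 = 4.929 × 1.006161 = $4.9594
Market $5.157 > fair $4.9594: forward overpriced → cash-and-carry (buy spot, short the forward).
At maturity, profit = |F_mkt − F*| = |5.157 − 4.9594| = $0.198 per MMBtu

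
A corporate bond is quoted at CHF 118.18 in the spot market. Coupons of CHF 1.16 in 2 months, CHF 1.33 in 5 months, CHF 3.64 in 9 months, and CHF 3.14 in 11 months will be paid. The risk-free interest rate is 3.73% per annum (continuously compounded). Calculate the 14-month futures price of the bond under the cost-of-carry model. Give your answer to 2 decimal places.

CHF 114.00

PV(coupons) I = 1.16·e^(−0.0373·2/12) + 1.33·e^(−0.0373·5/12) + 3.64·e^(−0.0373·9/12) + 3.14·e^(−0.0373·11/12)
I = 1.1528 + 1.3095 + 3.5396 + 3.0345 = 9.0364
F = (S − I)·e^(rT) = (118.18 − 9.0364) · e^(0.0373·14/12)
= 109.1436 · e^0.043517 = 109.1436 × 1.044478 = CHF 114.00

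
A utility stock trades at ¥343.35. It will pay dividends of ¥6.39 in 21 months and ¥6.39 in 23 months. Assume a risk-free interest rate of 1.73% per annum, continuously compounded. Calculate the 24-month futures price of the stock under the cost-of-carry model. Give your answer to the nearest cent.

PV(dividends) I = 6.39·e^(−0.0173·21/12) + 6.39·e^(−0.0173·23/12)
I = 6.1994 + 6.1816 = 12.3810
F = (S − I)·e^(rT) = (343.35 − 12.3810) · e^(0.0173·24/12)
= 330.9690 · e^0.034600 = 330.9690 × 1.035206 = ¥342.62

¥342.62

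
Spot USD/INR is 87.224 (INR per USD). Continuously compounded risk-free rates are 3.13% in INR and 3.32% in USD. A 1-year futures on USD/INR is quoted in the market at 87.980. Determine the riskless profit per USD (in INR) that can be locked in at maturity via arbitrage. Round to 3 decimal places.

0.922 per USD (in INR)

Fair futures: F* = S·e^(carry·T), with carry = (r_INR − r_USD) = 0.0313 − 0.0332 = -0.0019
F* = 87.224 · e^(-0.0019 × 1) = 87.224 · e^-0.001900 = 87.224 × 0.998102 = 87.0584
Market 87.980 > fair 87.0584: forward overpriced → cash-and-carry (buy spot, short the forward).
At maturity, profit = |F_mkt − F*| = |87.980 − 87.0584| = 0.922 per USD (in INR)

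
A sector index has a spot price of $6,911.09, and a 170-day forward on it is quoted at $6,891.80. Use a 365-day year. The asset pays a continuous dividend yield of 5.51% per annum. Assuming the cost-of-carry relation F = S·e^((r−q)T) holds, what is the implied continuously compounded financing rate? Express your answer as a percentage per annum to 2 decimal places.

4.91%

From F = S·e^((r−q)T): (r − q) = ln(F/S)/T
ln(6891.80/6911.09) = ln(0.997209) = -0.002795
(r − q) = -0.002795 / (170/365) = -0.006001
r = ln(F/S)/T + q = -0.006001 + 0.0551 = 0.049099
r = 4.91%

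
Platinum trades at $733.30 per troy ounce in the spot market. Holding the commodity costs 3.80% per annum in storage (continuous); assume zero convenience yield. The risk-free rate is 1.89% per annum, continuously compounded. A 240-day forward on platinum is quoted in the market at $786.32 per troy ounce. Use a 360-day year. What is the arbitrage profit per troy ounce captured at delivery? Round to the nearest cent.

$24.67 per troy ounce

Fair forward: F* = S·e^(carry·T), with carry = (r + u) = 0.0189 + 0.0380 = 0.0569
F* = 733.30 · e^(0.0569 × 240/360) = 733.30 · e^0.037933 = 733.30 × 1.038662 = $761.6508
Market $786.32 > fair $761.6508: forward overpriced → cash-and-carry (buy spot, short the forward).
At maturity, profit = |F_mkt − F*| = |786.32 − 761.6508| = $24.67 per troy ounce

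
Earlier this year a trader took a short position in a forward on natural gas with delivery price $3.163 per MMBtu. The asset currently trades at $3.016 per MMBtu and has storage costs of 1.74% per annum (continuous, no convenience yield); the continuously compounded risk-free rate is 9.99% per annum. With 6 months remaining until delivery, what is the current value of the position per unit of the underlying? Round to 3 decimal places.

Current fair forward for the remaining 6 months: F = S·e^((r + u)·T), (r + u) = 0.0999 + 0.0174 = 0.1173
F = 3.016 · e^(0.1173 × 6/12) = 3.016 × 1.060404 = 3.1982
Value of long forward = (F − K)·e^(−rT) = (3.1982 − 3.163) · e^(−0.0999·6/12)
= 0.0352 × 0.951277 = 0.033
Short position value = −(long value) = -$0.033

-$0.033 per MMBtu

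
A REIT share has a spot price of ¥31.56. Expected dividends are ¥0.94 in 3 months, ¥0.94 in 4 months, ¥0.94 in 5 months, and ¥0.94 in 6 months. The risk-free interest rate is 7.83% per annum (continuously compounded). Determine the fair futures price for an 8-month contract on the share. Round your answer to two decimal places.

¥29.40

PV(dividends) I = 0.94·e^(−0.0783·3/12) + 0.94·e^(−0.0783·4/12) + 0.94·e^(−0.0783·5/12) + 0.94·e^(−0.0783·6/12)
I = 0.9218 + 0.9158 + 0.9098 + 0.9039 = 3.6513
F = (S − I)·e^(rT) = (31.56 − 3.6513) · e^(0.0783·8/12)
= 27.9087 · e^0.052200 = 27.9087 × 1.053586 = ¥29.40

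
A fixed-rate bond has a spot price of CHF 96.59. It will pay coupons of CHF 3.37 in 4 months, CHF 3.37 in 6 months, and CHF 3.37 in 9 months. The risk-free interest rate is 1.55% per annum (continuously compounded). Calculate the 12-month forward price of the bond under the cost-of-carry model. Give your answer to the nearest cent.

PV(coupons) I = 3.37·e^(−0.0155·4/12) + 3.37·e^(−0.0155·6/12) + 3.37·e^(−0.0155·9/12)
I = 3.3526 + 3.3440 + 3.3311 = 10.0277
F = (S − I)·e^(rT) = (96.59 − 10.0277) · e^(0.0155·12/12)
= 86.5623 · e^0.015500 = 86.5623 × 1.015621 = CHF 87.91

CHF 87.91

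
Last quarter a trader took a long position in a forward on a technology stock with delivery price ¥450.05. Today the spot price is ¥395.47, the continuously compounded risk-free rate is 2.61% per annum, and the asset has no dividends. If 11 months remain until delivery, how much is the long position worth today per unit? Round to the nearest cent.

Current fair forward for the remaining 11 months: F = S·e^(r·T), r = 0.0261
F = 395.47 · e^(0.0261 × 11/12) = 395.47 × 1.024213 = 405.0455
Value of long forward = (F − K)·e^(−rT) = (405.0455 − 450.05) · e^(−0.0261·11/12)
= -45.0045 × 0.976359 = -43.94

-¥43.94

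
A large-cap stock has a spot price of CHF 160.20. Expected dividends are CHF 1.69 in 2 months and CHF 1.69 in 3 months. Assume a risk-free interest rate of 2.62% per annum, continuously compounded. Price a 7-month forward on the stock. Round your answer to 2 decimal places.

CHF 159.25

PV(dividends) I = 1.69·e^(−0.0262·2/12) + 1.69·e^(−0.0262·3/12)
I = 1.6826 + 1.6790 = 3.3616
F = (S − I)·e^(rT) = (160.20 − 3.3616) · e^(0.0262·7/12)
= 156.8384 · e^0.015283 = 156.8384 × 1.015400 = CHF 159.25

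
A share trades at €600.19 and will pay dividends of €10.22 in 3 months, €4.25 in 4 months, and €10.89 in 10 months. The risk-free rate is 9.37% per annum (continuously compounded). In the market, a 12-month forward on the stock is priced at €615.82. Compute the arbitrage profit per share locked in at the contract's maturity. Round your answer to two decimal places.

PV(dividends) I = 10.22·e^(−0.0937·3/12) + 4.25·e^(−0.0937·4/12) + 10.89·e^(−0.0937·10/12) = 24.1747
Fair forward F* = (S − I)·e^(rT) = (600.19 − 24.1747)·e^0.093700 = 576.0153 × 1.098230 = 632.5973
Market €615.82 < fair 632.5973: forward underpriced → reverse cash-and-carry (short the stock, invest proceeds at r, pay the dividends, go long the forward).
Profit at T = |F_mkt − F*| = |615.82 − 632.5973| = €16.78 per share

€16.78 per share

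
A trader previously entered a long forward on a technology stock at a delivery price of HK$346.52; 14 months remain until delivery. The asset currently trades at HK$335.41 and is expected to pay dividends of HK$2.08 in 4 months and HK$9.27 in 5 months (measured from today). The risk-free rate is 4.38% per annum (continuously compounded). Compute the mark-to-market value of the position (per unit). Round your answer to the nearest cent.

PV(remaining dividends) I = 2.08·e^(−0.0438·4/12) + 9.27·e^(−0.0438·5/12) = 11.1522
Current forward F = (S − I)·e^(rT) = (335.41 − 11.1522)·e^(0.0438·14/12) = 324.2578 × 1.052428 = 341.2580
Value (long) = (F − K)·e^(−rT) = (341.2580 − 346.52) × 0.950184 = -4.9999
Value = -HK$5.00

-HK$5.00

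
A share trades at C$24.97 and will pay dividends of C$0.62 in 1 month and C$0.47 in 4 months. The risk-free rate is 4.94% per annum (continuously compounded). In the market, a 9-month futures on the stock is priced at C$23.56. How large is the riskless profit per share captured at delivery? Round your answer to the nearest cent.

PV(dividends) I = 0.62·e^(−0.0494·1/12) + 0.47·e^(−0.0494·4/12) = 1.0798
Fair futures F* = (S − I)·e^(rT) = (24.97 − 1.0798)·e^0.037050 = 23.8902 × 1.037745 = 24.7919
Market C$23.56 < fair 24.7919: forward underpriced → reverse cash-and-carry (short the stock, invest proceeds at r, pay the dividends, go long the forward).
Profit at T = |F_mkt − F*| = |23.56 − 24.7919| = C$1.23 per share

C$1.23 per share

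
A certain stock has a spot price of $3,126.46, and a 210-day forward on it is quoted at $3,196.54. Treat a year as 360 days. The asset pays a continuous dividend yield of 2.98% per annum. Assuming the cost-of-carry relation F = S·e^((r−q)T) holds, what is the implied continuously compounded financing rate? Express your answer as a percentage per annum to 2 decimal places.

6.78%

From F = S·e^((r−q)T): (r − q) = ln(F/S)/T
ln(3196.54/3126.46) = ln(1.022415) = 0.022167
(r − q) = 0.022167 / (210/360) = 0.038001
r = ln(F/S)/T + q = 0.038001 + 0.0298 = 0.067801
r = 6.78%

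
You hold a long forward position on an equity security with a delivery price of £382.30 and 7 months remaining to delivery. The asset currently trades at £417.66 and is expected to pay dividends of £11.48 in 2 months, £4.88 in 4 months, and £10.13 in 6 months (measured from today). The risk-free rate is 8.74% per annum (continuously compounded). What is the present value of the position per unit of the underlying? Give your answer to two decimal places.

PV(remaining dividends) I = 11.48·e^(−0.0874·2/12) + 4.88·e^(−0.0874·4/12) + 10.13·e^(−0.0874·6/12) = 25.7507
Current forward F = (S − I)·e^(rT) = (417.66 − 25.7507)·e^(0.0874·7/12) = 391.9093 × 1.052305 = 412.4081
Value (long) = (F − K)·e^(−rT) = (412.4081 − 382.30) × 0.950295 = 28.6116
Value = £28.61

£28.61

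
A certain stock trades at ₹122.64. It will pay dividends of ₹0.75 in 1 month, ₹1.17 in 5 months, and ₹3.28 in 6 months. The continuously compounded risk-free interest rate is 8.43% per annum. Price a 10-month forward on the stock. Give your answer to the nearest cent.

PV(dividends) I = 0.75·e^(−0.0843·1/12) + 1.17·e^(−0.0843·5/12) + 3.28·e^(−0.0843·6/12)
I = 0.7447 + 1.1296 + 3.1446 = 5.0189
F = (S − I)·e^(rT) = (122.64 − 5.0189) · e^(0.0843·10/12)
= 117.6211 · e^0.070250 = 117.6211 × 1.072776 = ₹126.18

₹126.18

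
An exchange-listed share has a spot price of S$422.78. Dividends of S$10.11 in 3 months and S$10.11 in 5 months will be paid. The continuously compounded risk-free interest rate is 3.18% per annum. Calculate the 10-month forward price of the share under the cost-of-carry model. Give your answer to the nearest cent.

S$413.59

PV(dividends) I = 10.11·e^(−0.0318·3/12) + 10.11·e^(−0.0318·5/12)
I = 10.0299 + 9.9769 = 20.0068
F = (S − I)·e^(rT) = (422.78 − 20.0068) · e^(0.0318·10/12)
= 402.7732 · e^0.026500 = 402.7732 × 1.026854 = S$413.59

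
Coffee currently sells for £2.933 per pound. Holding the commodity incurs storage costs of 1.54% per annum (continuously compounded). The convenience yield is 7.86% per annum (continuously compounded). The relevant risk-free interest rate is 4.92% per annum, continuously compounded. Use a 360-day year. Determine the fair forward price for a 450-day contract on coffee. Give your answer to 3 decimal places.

£2.882 per pound

Net carry = r + u − y = 0.0492 + 0.0154 − 0.0786 = -0.0140
F = S·e^((r+u−y)T) = 2.933 · e^(-0.0140 × 450/360) = 2.933 · e^-0.017500
= 2.933 × 0.982652 = £2.882 per pound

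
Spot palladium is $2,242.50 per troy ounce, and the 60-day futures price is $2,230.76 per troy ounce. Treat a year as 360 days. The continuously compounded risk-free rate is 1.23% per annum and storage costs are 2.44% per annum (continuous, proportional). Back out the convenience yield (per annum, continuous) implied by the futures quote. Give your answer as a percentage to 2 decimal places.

F = S·e^((r+u−y)T) ⇒ (r+u−y) = ln(F/S)/T
ln(2230.76/2242.50) = -0.005249; /T ⇒ -0.031494
y = r + u − ln(F/S)/T = 0.0123 + 0.0244 + 0.031494 = 0.068194
y = 6.82%

6.82%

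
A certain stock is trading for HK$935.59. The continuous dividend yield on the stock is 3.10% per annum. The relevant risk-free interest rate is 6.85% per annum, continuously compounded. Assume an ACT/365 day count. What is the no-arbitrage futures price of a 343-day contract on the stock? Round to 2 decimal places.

HK$969.15

F = S·e^((r − q)T) = 935.59 · e^((0.0685 − 0.0310) × 343/365)
= 935.59 · e^0.035240 = 935.59 × 1.035868
F = HK$969.15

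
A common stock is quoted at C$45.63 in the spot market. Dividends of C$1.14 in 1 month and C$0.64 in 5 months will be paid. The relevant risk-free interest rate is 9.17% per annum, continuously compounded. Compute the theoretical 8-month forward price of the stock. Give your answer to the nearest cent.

PV(dividends) I = 1.14·e^(−0.0917·1/12) + 0.64·e^(−0.0917·5/12)
I = 1.1313 + 0.6160 = 1.7473
F = (S − I)·e^(rT) = (45.63 − 1.7473) · e^(0.0917·8/12)
= 43.8827 · e^0.061133 = 43.8827 × 1.063040 = C$46.65

C$46.65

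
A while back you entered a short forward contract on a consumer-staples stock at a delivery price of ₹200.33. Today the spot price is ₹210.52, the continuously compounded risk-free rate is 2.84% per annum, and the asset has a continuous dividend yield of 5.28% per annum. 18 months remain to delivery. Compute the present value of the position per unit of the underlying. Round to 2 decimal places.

-₹2.51

Current fair forward for the remaining 18 months: F = S·e^((r − q)·T), (r − q) = 0.0284 − 0.0528 = -0.0244
F = 210.52 · e^(-0.0244 × 18/12) = 210.52 × 0.964062 = 202.9543
Value of long forward = (F − K)·e^(−rT) = (202.9543 − 200.33) · e^(−0.0284·18/12)
= 2.6243 × 0.958295 = 2.51
Short position value = −(long value) = -₹2.51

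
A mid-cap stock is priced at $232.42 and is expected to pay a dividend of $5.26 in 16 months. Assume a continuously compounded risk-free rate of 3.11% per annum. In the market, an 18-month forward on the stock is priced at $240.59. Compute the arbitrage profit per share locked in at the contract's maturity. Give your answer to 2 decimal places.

$2.36 per share

PV(dividends) I = 5.26·e^(−0.0311·16/12) = 5.0463
Fair forward F* = (S − I)·e^(rT) = (232.42 − 5.0463)·e^0.046650 = 227.3737 × 1.047755 = 238.2319
Market $240.59 > fair 238.2319: forward overpriced → cash-and-carry (borrow at r, buy the stock and collect the dividends, short the forward).
Profit at T = |F_mkt − F*| = |240.59 − 238.2319| = $2.36 per share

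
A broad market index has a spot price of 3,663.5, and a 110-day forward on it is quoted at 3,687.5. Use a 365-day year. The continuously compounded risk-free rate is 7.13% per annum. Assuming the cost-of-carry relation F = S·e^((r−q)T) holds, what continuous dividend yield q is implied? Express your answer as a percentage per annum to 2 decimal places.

4.96%

From F = S·e^((r−q)T): (r − q) = ln(F/S)/T
ln(3687.5/3663.5) = ln(1.006551) = 0.006530
(r − q) = 0.006530 / (110/365) = 0.021668
q = r − ln(F/S)/T = 0.0713 − 0.021668 = 0.049632
q = 4.96%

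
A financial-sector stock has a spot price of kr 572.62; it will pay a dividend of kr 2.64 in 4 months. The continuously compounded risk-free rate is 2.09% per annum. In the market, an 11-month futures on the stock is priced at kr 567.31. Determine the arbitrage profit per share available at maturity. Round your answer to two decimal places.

kr 13.71 per share

PV(dividends) I = 2.64·e^(−0.0209·4/12) = 2.6217
Fair futures F* = (S − I)·e^(rT) = (572.62 − 2.6217)·e^0.019158 = 569.9983 × 1.019343 = 581.0238
Market kr 567.31 < fair 581.0238: forward underpriced → reverse cash-and-carry (short the stock, invest proceeds at r, pay the dividends, go long the forward).
Profit at T = |F_mkt − F*| = |567.31 − 581.0238| = kr 13.71 per share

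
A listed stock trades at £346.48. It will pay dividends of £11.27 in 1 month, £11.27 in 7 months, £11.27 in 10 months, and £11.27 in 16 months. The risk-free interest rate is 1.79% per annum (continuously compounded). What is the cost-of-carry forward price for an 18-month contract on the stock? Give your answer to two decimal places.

£310.18

PV(dividends) I = 11.27·e^(−0.0179·1/12) + 11.27·e^(−0.0179·7/12) + 11.27·e^(−0.0179·10/12) + 11.27·e^(−0.0179·16/12)
I = 11.2532 + 11.1529 + 11.1031 + 11.0042 = 44.5134
F = (S − I)·e^(rT) = (346.48 − 44.5134) · e^(0.0179·18/12)
= 301.9666 · e^0.026850 = 301.9666 × 1.027214 = £310.18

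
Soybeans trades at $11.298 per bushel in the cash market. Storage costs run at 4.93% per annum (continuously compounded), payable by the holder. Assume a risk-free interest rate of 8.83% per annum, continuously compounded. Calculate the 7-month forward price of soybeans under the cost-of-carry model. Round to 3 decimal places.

Net carry = r + u − y = 0.0883 + 0.0493 − 0.0000 = 0.1376
F = S·e^((r+u−y)T) = 11.298 · e^(0.1376 × 7/12) = 11.298 · e^0.080267
= 11.298 × 1.083576 = $12.242 per bushel

$12.242 per bushel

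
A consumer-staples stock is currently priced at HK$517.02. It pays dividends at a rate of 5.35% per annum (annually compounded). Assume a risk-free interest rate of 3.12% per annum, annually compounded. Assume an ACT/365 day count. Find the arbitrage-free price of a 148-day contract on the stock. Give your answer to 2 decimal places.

HK$512.55

F = S · (1+r)^T / (1+q)^T
= 517.02 × 1.012536 / 1.021358 = 517.02 × 0.991362
F = HK$512.55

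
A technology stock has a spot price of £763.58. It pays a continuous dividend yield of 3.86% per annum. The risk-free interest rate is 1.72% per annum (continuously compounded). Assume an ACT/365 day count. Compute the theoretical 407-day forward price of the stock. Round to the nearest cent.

F = S·e^((r − q)T) = 763.58 · e^((0.0172 − 0.0386) × 407/365)
= 763.58 · e^-0.023862 = 763.58 × 0.976420
F = £745.57

£745.57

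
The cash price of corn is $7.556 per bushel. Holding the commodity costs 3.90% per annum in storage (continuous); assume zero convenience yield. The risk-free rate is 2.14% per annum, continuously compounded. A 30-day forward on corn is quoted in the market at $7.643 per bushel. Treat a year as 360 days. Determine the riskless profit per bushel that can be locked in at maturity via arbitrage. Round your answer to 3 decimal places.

Fair forward: F* = S·e^(carry·T), with carry = (r + u) = 0.0214 + 0.0390 = 0.0604
F* = 7.556 · e^(0.0604 × 30/360) = 7.556 · e^0.005033 = 7.556 × 1.005046 = $7.5941
Market $7.643 > fair $7.5941: forward overpriced → cash-and-carry (buy spot, short the forward).
At maturity, profit = |F_mkt − F*| = |7.643 − 7.5941| = $0.049 per bushel

$0.049 per bushel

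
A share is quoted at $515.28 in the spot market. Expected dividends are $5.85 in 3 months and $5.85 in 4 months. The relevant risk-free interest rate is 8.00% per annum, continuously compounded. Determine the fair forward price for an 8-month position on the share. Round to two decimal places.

$531.45

PV(dividends) I = 5.85·e^(−0.0800·3/12) + 5.85·e^(−0.0800·4/12)
I = 5.7342 + 5.6961 = 11.4303
F = (S − I)·e^(rT) = (515.28 − 11.4303) · e^(0.0800·8/12)
= 503.8497 · e^0.053333 = 503.8497 × 1.054781 = $531.45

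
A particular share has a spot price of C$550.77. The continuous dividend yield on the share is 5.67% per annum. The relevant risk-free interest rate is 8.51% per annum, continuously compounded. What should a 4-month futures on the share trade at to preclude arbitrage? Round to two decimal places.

F = S·e^((r − q)T) = 550.77 · e^((0.0851 − 0.0567) × 4/12)
= 550.77 · e^0.009467 = 550.77 × 1.009512
F = C$556.01

C$556.01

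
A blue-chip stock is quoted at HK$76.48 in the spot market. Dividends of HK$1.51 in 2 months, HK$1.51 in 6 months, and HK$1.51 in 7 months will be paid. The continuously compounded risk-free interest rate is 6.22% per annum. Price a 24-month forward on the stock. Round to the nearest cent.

PV(dividends) I = 1.51·e^(−0.0622·2/12) + 1.51·e^(−0.0622·6/12) + 1.51·e^(−0.0622·7/12)
I = 1.4944 + 1.4638 + 1.4562 = 4.4144
F = (S − I)·e^(rT) = (76.48 − 4.4144) · e^(0.0622·24/12)
= 72.0656 · e^0.124400 = 72.0656 × 1.132469 = HK$81.61

HK$81.61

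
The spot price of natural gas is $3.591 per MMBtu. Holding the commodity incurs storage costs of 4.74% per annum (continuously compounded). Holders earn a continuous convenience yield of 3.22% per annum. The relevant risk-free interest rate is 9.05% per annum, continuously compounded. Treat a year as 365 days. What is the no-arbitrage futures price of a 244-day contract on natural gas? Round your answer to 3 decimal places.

$3.854 per MMBtu

Net carry = r + u − y = 0.0905 + 0.0474 − 0.0322 = 0.1057
F = S·e^((r+u−y)T) = 3.591 · e^(0.1057 × 244/365) = 3.591 · e^0.070660
= 3.591 × 1.073216 = $3.854 per MMBtu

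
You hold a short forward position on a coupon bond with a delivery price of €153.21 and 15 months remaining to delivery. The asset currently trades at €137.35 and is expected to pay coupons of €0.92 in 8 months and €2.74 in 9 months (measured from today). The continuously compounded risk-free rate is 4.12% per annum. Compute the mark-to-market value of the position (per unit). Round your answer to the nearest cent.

PV(remaining coupons) I = 0.92·e^(−0.0412·8/12) + 2.74·e^(−0.0412·9/12) = 3.5517
Current forward F = (S − I)·e^(rT) = (137.35 − 3.5517)·e^(0.0412·15/12) = 133.7983 × 1.052849 = 140.8694
Value (long) = (F − K)·e^(−rT) = (140.8694 − 153.21) × 0.949804 = -11.7212
Short position value = −(long value) = €11.72

€11.72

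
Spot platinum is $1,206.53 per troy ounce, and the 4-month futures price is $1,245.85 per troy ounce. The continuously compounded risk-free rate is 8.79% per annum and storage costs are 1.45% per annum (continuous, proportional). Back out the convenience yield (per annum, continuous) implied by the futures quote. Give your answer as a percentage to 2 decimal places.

0.62%

F = S·e^((r+u−y)T) ⇒ (r+u−y) = ln(F/S)/T
ln(1245.85/1206.53) = 0.032070; /T ⇒ 0.096210
y = r + u − ln(F/S)/T = 0.0879 + 0.0145 − 0.096210 = 0.006190
y = 0.62%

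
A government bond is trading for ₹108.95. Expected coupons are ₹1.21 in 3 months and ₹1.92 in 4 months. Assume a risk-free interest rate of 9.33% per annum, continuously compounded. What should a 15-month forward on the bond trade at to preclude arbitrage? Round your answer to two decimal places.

₹119.01

PV(coupons) I = 1.21·e^(−0.0933·3/12) + 1.92·e^(−0.0933·4/12)
I = 1.1821 + 1.8612 = 3.0433
F = (S − I)·e^(rT) = (108.95 − 3.0433) · e^(0.0933·15/12)
= 105.9067 · e^0.116625 = 105.9067 × 1.123698 = ₹119.01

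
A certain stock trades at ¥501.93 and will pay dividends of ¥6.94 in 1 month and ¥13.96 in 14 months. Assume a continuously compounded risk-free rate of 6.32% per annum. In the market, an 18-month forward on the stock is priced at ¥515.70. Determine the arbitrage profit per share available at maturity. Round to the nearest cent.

¥14.29 per share

PV(dividends) I = 6.94·e^(−0.0632·1/12) + 13.96·e^(−0.0632·14/12) = 19.8713
Fair forward F* = (S − I)·e^(rT) = (501.93 − 19.8713)·e^0.094800 = 482.0587 × 1.099439 = 529.9941
Market ¥515.70 < fair 529.9941: forward underpriced → reverse cash-and-carry (short the stock, invest proceeds at r, pay the dividends, go long the forward).
Profit at T = |F_mkt − F*| = |515.70 − 529.9941| = ¥14.29 per share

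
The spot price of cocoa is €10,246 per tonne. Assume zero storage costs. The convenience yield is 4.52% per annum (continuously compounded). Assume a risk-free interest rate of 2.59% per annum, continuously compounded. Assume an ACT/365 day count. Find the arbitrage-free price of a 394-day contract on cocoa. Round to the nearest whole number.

Net carry = r + u − y = 0.0259 + 0.0000 − 0.0452 = -0.0193
F = S·e^((r+u−y)T) = 10246 · e^(-0.0193 × 394/365) = 10246 · e^-0.020833
= 10246 × 0.979383 = €10,035 per tonne

€10,035 per tonne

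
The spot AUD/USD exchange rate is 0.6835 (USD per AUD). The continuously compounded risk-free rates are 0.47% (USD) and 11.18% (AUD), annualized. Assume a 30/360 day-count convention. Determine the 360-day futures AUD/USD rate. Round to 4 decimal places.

F = S·e^((r_USD − r_AUD)T) = 0.6835 · e^((0.0047 − 0.1118) × 360/360)
= 0.6835 · e^-0.107100 = 0.6835 × 0.898436
F = 0.6141 USD per AUD

0.6141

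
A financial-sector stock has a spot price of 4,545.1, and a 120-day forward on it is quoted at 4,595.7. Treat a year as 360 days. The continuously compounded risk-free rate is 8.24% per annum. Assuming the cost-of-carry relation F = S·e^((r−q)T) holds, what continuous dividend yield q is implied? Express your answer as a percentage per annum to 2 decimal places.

From F = S·e^((r−q)T): (r − q) = ln(F/S)/T
ln(4595.7/4545.1) = ln(1.011133) = 0.011071
(r − q) = 0.011071 / (120/360) = 0.033213
q = r − ln(F/S)/T = 0.0824 − 0.033213 = 0.049187
q = 4.92%

4.92%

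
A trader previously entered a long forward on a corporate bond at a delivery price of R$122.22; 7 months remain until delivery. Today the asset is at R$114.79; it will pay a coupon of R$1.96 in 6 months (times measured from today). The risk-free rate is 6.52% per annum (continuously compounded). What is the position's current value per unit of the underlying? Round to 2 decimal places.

PV(remaining coupons) I = 1.96·e^(−0.0652·6/12) = 1.8971
Current forward F = (S − I)·e^(rT) = (114.79 − 1.8971)·e^(0.0652·7/12) = 112.8929 × 1.038766 = 117.2693
Value (long) = (F − K)·e^(−rT) = (117.2693 − 122.22) × 0.962681 = -4.7659
Value = -R$4.77

-R$4.77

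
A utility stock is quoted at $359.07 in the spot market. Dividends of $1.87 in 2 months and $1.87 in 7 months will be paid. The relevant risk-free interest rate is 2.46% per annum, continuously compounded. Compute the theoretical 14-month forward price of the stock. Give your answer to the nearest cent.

$365.71

PV(dividends) I = 1.87·e^(−0.0246·2/12) + 1.87·e^(−0.0246·7/12)
I = 1.8623 + 1.8434 = 3.7057
F = (S − I)·e^(rT) = (359.07 − 3.7057) · e^(0.0246·14/12)
= 355.3643 · e^0.028700 = 355.3643 × 1.029116 = $365.71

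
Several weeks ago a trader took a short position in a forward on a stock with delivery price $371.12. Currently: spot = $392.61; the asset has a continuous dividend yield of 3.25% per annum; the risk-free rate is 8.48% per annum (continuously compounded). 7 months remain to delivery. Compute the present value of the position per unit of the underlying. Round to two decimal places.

-$32.03

Current fair forward for the remaining 7 months: F = S·e^((r − q)·T), (r − q) = 0.0848 − 0.0325 = 0.0523
F = 392.61 · e^(0.0523 × 7/12) = 392.61 × 1.030978 = 404.7723
Value of long forward = (F − K)·e^(−rT) = (404.7723 − 371.12) · e^(−0.0848·7/12)
= 33.6523 × 0.951737 = 32.03
Short position value = −(long value) = -$32.03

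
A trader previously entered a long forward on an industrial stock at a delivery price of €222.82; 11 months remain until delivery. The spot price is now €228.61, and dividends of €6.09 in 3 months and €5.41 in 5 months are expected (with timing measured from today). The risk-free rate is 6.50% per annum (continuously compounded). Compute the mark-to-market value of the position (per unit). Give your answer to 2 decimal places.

€7.42

PV(remaining dividends) I = 6.09·e^(−0.0650·3/12) + 5.41·e^(−0.0650·5/12) = 11.2573
Current forward F = (S − I)·e^(rT) = (228.61 − 11.2573)·e^(0.0650·11/12) = 217.3527 × 1.061394 = 230.6969
Value (long) = (F − K)·e^(−rT) = (230.6969 − 222.82) × 0.942157 = 7.4213
Value = €7.42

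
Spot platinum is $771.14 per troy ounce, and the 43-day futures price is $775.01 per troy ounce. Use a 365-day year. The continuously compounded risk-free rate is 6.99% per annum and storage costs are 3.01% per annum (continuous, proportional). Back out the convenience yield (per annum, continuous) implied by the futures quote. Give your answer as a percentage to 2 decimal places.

F = S·e^((r+u−y)T) ⇒ (r+u−y) = ln(F/S)/T
ln(775.01/771.14) = 0.005006; /T ⇒ 0.042493
y = r + u − ln(F/S)/T = 0.0699 + 0.0301 − 0.042493 = 0.057507
y = 5.75%

5.75%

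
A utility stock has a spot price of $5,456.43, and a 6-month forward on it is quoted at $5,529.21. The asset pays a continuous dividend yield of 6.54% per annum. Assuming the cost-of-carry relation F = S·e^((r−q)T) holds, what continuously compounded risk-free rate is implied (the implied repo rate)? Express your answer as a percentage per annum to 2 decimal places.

9.19%

From F = S·e^((r−q)T): (r − q) = ln(F/S)/T
ln(5529.21/5456.43) = ln(1.013338) = 0.013250
(r − q) = 0.013250 / (6/12) = 0.026500
r = ln(F/S)/T + q = 0.026500 + 0.0654 = 0.091900
r = 9.19%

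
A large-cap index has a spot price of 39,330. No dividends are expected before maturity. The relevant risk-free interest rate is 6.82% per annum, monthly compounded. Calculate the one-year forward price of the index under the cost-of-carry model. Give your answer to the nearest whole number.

F = S · (1+r/12)^(12T)
= 39330 × 1.070373
F = 42,098

42,098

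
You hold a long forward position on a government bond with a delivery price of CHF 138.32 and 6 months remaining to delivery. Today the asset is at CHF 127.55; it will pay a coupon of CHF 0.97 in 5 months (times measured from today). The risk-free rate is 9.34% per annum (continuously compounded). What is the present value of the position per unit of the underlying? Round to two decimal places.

-CHF 5.39

PV(remaining coupons) I = 0.97·e^(−0.0934·5/12) = 0.9330
Current forward F = (S − I)·e^(rT) = (127.55 − 0.9330)·e^(0.0934·6/12) = 126.6170 × 1.047808 = 132.6703
Value (long) = (F − K)·e^(−rT) = (132.6703 − 138.32) × 0.954374 = -5.3919
Value = -CHF 5.39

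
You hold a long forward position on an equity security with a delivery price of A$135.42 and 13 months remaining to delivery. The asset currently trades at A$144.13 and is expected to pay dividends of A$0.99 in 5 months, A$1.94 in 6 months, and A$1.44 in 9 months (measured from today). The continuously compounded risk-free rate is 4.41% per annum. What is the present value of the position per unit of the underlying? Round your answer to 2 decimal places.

PV(remaining dividends) I = 0.99·e^(−0.0441·5/12) + 1.94·e^(−0.0441·6/12) + 1.44·e^(−0.0441·9/12) = 4.2628
Current forward F = (S − I)·e^(rT) = (144.13 − 4.2628)·e^(0.0441·13/12) = 139.8672 × 1.048935 = 146.7116
Value (long) = (F − K)·e^(−rT) = (146.7116 − 135.42) × 0.953348 = 10.7648
Value = A$10.76

A$10.76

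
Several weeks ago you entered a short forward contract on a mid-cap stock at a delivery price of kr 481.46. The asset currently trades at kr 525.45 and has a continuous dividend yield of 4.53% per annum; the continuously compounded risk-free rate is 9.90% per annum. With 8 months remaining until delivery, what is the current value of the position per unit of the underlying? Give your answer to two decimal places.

Current fair forward for the remaining 8 months: F = S·e^((r − q)·T), (r − q) = 0.0990 − 0.0453 = 0.0537
F = 525.45 · e^(0.0537 × 8/12) = 525.45 × 1.036449 = 544.6021
Value of long forward = (F − K)·e^(−rT) = (544.6021 − 481.46) · e^(−0.0990·8/12)
= 63.1421 × 0.936131 = 59.11
Short position value = −(long value) = -kr 59.11

-kr 59.11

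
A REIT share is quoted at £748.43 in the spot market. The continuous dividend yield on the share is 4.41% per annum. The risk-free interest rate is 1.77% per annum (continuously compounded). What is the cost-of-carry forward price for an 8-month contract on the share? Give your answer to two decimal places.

F = S·e^((r − q)T) = 748.43 · e^((0.0177 − 0.0441) × 8/12)
= 748.43 · e^-0.017600 = 748.43 × 0.982554
F = £735.37

£735.37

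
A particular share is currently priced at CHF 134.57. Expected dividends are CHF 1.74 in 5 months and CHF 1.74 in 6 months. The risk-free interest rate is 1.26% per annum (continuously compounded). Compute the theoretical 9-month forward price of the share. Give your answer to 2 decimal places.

CHF 132.35

PV(dividends) I = 1.74·e^(−0.0126·5/12) + 1.74·e^(−0.0126·6/12)
I = 1.7309 + 1.7291 = 3.4600
F = (S − I)·e^(rT) = (134.57 − 3.4600) · e^(0.0126·9/12)
= 131.1100 · e^0.009450 = 131.1100 × 1.009495 = CHF 132.35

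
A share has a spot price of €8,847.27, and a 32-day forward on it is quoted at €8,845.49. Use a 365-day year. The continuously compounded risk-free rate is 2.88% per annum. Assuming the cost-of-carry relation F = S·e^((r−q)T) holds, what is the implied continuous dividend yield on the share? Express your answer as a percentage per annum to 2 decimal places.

From F = S·e^((r−q)T): (r − q) = ln(F/S)/T
ln(8845.49/8847.27) = ln(0.999799) = -0.000201
(r − q) = -0.000201 / (32/365) = -0.002293
q = r − ln(F/S)/T = 0.0288 + 0.002293 = 0.031093
q = 3.11%

3.11%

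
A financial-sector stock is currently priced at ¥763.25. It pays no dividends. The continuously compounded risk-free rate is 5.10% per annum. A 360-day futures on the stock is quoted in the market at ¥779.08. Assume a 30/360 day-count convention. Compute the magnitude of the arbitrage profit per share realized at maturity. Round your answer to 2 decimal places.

¥24.11 per share

Fair futures: F* = S·e^(carry·T), with carry = r = 0.0510
F* = 763.25 · e^(0.0510 × 360/360) = 763.25 · e^0.051000 = 763.25 × 1.052323 = ¥803.1855
Market ¥779.08 < fair ¥803.1855: forward underpriced → reverse cash-and-carry (short spot, go long the forward).
At maturity, profit = |F_mkt − F*| = |779.08 − 803.1855| = ¥24.11 per share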